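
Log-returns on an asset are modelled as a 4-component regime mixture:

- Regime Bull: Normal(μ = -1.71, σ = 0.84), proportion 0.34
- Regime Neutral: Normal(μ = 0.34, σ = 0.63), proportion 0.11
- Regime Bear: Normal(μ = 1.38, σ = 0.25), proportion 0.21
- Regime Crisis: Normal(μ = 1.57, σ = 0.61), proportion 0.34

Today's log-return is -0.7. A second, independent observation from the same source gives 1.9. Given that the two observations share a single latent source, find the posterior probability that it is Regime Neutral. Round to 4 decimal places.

Apply Bayes' rule: the posterior for each component is proportional to its prior times its likelihood at x.
Since both observations come from the same component, the likelihood for component k is f_k(x₁)·f_k(x₂).
  p_Bull = [0.230514] × [4.63472e-05] = 1.06837e-05
  p_Neutral = [0.162113] × [0.0295207] = 0.00478569
  p_Bear = [1.48428e-15] × [0.183444] = 2.72283e-16
  p_Crisis = [0.000643414] × [0.564975] = 0.000363513
Unnormalised posteriors:
  w_Bull·p_Bull = 0.34 × 1.06837e-05 = 3.63244e-06
  w_Neutral·p_Neutral = 0.11 × 0.00478569 = 0.000526426
  w_Bear·p_Bear = 0.21 × 2.72283e-16 = 5.71795e-17
  w_Crisis·p_Crisis = 0.34 × 0.000363513 = 0.000123594
Sum: 3.63244e-06 + 0.000526426 + 5.71795e-17 + 0.000123594 = 0.000653652
P(Regime Neutral | x) = 0.000526426 / 0.000653652 ≈ 0.8054

0.8054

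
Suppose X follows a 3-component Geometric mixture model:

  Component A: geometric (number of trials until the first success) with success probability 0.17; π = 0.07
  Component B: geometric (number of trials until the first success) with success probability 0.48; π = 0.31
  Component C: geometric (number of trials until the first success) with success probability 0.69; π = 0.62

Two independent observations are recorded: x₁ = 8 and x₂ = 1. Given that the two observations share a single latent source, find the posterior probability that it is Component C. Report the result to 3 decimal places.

Posterior ∝ prior × likelihood, so P(k | x) ∝ w_k f_k(x); normalise over all components.
Since both observations come from the same component, the likelihood for component k is f_k(x₁)·f_k(x₂).
  L_A = [0.0461313] × [0.17] = 0.00784232
  L_B = [0.00493474] × [0.48] = 0.00236868
  L_C = [0.000189837] × [0.69] = 0.000130988
Unnormalised posteriors:
  w_A·L_A = 0.07 × 0.00784232 = 0.000548962
  w_B·L_B = 0.31 × 0.00236868 = 0.00073429
  w_C·L_C = 0.62 × 0.000130988 = 8.12123e-05
Sum: 0.000548962 + 0.00073429 + 8.12123e-05 = 0.00136446
So the posterior for Component C is 8.12123e-05 / 0.00136446 ≈ 0.060.

0.060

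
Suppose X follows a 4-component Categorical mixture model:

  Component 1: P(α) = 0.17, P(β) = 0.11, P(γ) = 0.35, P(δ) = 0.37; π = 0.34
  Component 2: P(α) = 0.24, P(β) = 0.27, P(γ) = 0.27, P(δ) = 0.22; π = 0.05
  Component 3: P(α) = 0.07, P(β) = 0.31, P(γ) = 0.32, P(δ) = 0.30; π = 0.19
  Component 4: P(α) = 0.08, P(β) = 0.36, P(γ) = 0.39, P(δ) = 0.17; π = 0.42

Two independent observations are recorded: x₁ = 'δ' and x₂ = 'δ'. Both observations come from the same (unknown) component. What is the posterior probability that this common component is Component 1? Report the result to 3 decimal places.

0.595

Posterior ∝ prior × likelihood, so P(k | x) ∝ π_k f_k(x); normalise over all components.
Since both observations come from the same component, the likelihood for component k is f_k(x₁)·f_k(x₂).
  f_1 = [0.37] × [0.37] = 0.1369
  f_2 = [0.22] × [0.22] = 0.0484
  f_3 = [0.3] × [0.3] = 0.09
  f_4 = [0.17] × [0.17] = 0.0289
Multiply by the mixture weights:
  π_1·f_1 = 0.34 × 0.1369 = 0.046546
  π_2·f_2 = 0.05 × 0.0484 = 0.00242
  π_3·f_3 = 0.19 × 0.09 = 0.0171
  π_4·f_4 = 0.42 × 0.0289 = 0.012138
Evidence: 0.046546 + 0.00242 + 0.0171 + 0.012138 = 0.078204
Responsibility of Component 1: 0.046546 / 0.078204 ≈ 0.595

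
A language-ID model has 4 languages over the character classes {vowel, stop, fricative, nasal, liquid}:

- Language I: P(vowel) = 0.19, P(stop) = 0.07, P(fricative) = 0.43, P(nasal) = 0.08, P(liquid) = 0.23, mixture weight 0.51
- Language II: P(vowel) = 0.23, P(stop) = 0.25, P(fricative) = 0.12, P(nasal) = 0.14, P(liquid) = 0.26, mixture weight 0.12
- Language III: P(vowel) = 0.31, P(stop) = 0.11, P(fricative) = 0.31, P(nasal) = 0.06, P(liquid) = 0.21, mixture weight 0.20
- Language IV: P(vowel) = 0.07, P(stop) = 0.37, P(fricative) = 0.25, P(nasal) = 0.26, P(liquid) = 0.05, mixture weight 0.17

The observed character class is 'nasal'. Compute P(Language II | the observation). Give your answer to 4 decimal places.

The responsibility of component k is π_k f_k(x) divided by Σ_j π_j f_j(x).
Evaluate each component's likelihood at the observed value:
  f_I = P(nasal | comp) = 0.08
  f_II = P(nasal | comp) = 0.14
  f_III = P(nasal | comp) = 0.06
  f_IV = P(nasal | comp) = 0.26
Multiply by the mixture weights:
  π_I·f_I = 0.51 × 0.08 = 0.0408
  π_II·f_II = 0.12 × 0.14 = 0.0168
  π_III·f_III = 0.20 × 0.06 = 0.012
  π_IV·f_IV = 0.17 × 0.26 = 0.0442
Evidence: 0.0408 + 0.0168 + 0.012 + 0.0442 = 0.1138
So the posterior for Language II is 0.0168 / 0.1138 ≈ 0.1476.

0.1476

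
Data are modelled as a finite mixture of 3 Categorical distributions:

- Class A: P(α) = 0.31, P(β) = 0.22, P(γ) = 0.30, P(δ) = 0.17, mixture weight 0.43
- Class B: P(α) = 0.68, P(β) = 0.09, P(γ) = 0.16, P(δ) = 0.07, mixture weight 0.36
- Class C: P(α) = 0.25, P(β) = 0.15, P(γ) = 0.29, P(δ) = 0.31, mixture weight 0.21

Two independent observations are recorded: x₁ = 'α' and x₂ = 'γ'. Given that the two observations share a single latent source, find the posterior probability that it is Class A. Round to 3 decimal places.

0.424

Apply Bayes' rule: the posterior for each component is proportional to its prior times its likelihood at x.
Since both observations come from the same component, the likelihood for component k is f_k(x₁)·f_k(x₂).
  p_A = [P(α | comp) = 0.31] × [0.3] = 0.093
  p_B = [P(α | comp) = 0.68] × [0.16] = 0.1088
  p_C = [P(α | comp) = 0.25] × [0.29] = 0.0725
Weight by the priors:
  π_A·p_A = 0.43 × 0.093 = 0.03999
  π_B·p_B = 0.36 × 0.1088 = 0.039168
  π_C·p_C = 0.21 × 0.0725 = 0.015225
Evidence: 0.03999 + 0.039168 + 0.015225 = 0.094383
So the posterior for Class A is 0.03999 / 0.094383 ≈ 0.424.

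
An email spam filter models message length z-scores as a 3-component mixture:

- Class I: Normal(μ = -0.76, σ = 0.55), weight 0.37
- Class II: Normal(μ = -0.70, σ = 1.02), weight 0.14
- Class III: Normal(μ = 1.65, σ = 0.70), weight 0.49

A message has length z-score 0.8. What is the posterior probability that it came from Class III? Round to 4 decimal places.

0.8511

By Bayes' theorem, P(k | x) = π_k f_k(x) / Σ_j π_j f_j(x).
Component likelihoods at x = 0.8:
  f_I = (1/(0.55·√(2π)))·exp(−(0.8−-0.76)²/(2·0.55²)) = 0.725350·exp(-4.02248) = 0.0129899
  f_II = (1/(1.02·√(2π)))·exp(−(0.8−-0.70)²/(2·1.02²)) = 0.391120·exp(-1.08131) = 0.132648
  f_III = (1/(0.70·√(2π)))·exp(−(0.8−1.65)²/(2·0.70²)) = 0.569918·exp(-0.73724) = 0.272666
Prior × likelihood for each component:
  π_I·f_I = 0.37 × 0.0129899 = 0.00480627
  π_II·f_II = 0.14 × 0.132648 = 0.0185707
  π_III·f_III = 0.49 × 0.272666 = 0.133606
Evidence: 0.00480627 + 0.0185707 + 0.133606 = 0.156983
Responsibility of Class III: 0.133606 / 0.156983 ≈ 0.8511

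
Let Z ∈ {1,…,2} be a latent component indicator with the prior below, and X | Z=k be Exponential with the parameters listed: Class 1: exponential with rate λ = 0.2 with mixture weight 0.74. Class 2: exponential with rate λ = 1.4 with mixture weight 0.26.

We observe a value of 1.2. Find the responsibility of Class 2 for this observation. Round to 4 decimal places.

Posterior ∝ prior × likelihood, so P(k | x) ∝ π_k f_k(x); normalise over all components.
Evaluate each component's likelihood at the observed value:
  p_1 = 0.157326
  p_2 = 0.260924
Unnormalised posteriors:
  π_1·p_1 = 0.74 × 0.157326 = 0.116421
  π_2·p_2 = 0.26 × 0.260924 = 0.0678401
Marginal: 0.116421 + 0.0678401 = 0.184261
Responsibility of Class 2: 0.0678401 / 0.184261 ≈ 0.3682

0.3682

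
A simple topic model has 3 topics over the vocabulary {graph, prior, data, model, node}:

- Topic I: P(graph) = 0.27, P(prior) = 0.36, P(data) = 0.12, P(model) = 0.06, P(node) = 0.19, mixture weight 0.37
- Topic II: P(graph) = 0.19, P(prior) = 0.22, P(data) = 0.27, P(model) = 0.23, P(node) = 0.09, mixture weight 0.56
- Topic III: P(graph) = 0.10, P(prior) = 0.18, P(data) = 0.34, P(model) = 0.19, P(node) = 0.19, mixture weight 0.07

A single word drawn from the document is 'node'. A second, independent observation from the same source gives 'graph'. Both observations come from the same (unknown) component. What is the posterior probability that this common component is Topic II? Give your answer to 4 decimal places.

0.3204

The responsibility of component k is w_k f_k(x) divided by Σ_j w_j f_j(x).
Since both observations come from the same component, the likelihood for component k is f_k(x₁)·f_k(x₂).
  f_I = [P(node | comp) = 0.19] × [0.27] = 0.0513
  f_II = [P(node | comp) = 0.09] × [0.19] = 0.0171
  f_III = [P(node | comp) = 0.19] × [0.1] = 0.019
Weight by the priors:
  w_I·f_I = 0.37 × 0.0513 = 0.018981
  w_II·f_II = 0.56 × 0.0171 = 0.009576
  w_III·f_III = 0.07 × 0.019 = 0.00133
Marginal: 0.018981 + 0.009576 + 0.00133 = 0.029887
P(Topic II | x₁,x₂) ≈ 0.3204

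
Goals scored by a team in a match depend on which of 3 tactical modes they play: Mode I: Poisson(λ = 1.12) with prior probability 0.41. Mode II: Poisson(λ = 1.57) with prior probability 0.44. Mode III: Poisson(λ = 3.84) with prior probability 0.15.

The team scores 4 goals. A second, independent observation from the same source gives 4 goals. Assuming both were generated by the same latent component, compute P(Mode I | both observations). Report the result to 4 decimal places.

0.0264

By Bayes' theorem, P(k | x) = π_k f_k(x) / Σ_j π_j f_j(x).
Since both observations come from the same component, the likelihood for component k is f_k(x₁)·f_k(x₂).
  L_I = [e^(−1.12)·1.12^4/4! = 0.021392] × [0.021392] = 0.000457617
  L_II = [e^(−1.57)·1.57^4/4! = 0.0526678] × [0.0526678] = 0.0027739
  L_III = [e^(−3.84)·3.84^4/4! = 0.194726] × [0.194726] = 0.037918
Multiply by the mixture weights:
  π_I·L_I = 0.41 × 0.000457617 = 0.000187623
  π_II·L_II = 0.44 × 0.0027739 = 0.00122051
  π_III·L_III = 0.15 × 0.037918 = 0.0056877
Sum: 0.000187623 + 0.00122051 + 0.0056877 = 0.00709584
P(Mode I | x₁, x₂) ≈ 0.0264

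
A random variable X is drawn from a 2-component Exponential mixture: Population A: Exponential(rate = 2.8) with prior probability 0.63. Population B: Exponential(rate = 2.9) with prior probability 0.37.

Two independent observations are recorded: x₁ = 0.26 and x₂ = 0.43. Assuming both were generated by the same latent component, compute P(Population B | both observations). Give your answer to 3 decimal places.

0.370

The responsibility of component k is P(Z=k) f_k(x) divided by Σ_j P(Z=j) f_j(x).
Since both observations come from the same component, the likelihood for component k is f_k(x₁)·f_k(x₂).
  f_A = [1.35205] × [0.839977] = 1.13569
  f_B = [1.36439] × [0.83336] = 1.13703
Multiply by the mixture weights:
  P(Z=A)·f_A = 0.63 × 1.13569 = 0.715484
  P(Z=B)·f_B = 0.37 × 1.13703 = 0.420702
Evidence: 0.715484 + 0.420702 = 1.13619
P(Population B | x₁,x₂) ≈ 0.370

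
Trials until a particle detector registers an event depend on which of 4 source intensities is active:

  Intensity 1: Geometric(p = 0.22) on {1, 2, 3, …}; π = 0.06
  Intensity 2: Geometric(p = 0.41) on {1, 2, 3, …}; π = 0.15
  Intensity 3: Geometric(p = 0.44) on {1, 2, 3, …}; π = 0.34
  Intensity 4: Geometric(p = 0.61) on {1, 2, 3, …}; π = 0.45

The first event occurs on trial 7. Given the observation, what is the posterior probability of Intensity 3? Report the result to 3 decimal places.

0.414

The responsibility of component k is w_k f_k(x) divided by Σ_j w_j f_j(x).
Geometric probabilities:
  L_1 = 0.0495439
  L_2 = 0.017294
  L_3 = 0.01357
  L_4 = 0.00214643
Unnormalised posteriors:
  w_1·L_1 = 0.06 × 0.0495439 = 0.00297263
  w_2·L_2 = 0.15 × 0.017294 = 0.0025941
  w_3·L_3 = 0.34 × 0.01357 = 0.00461381
  w_4·L_4 = 0.45 × 0.00214643 = 0.000965895
Evidence: 0.00297263 + 0.0025941 + 0.00461381 + 0.000965895 = 0.0111464
P(Intensity 3 | the observation) = 0.00461381 / 0.0111464 ≈ 0.414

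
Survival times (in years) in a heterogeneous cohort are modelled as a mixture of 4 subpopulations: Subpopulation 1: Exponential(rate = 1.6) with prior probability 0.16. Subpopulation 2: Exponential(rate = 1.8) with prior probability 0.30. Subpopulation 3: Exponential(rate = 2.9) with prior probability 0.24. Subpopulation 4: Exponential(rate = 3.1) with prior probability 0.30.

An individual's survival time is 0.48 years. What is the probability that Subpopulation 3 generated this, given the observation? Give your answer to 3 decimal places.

0.237

By Bayes' theorem, P(k | x) = π_k f_k(x) / Σ_j π_j f_j(x).
Evaluate each component's likelihood at the observed value:
  f_1 = 1.6·e^(−1.6·0.48) = 1.6·e^(−0.7680) = 0.742304
  f_2 = 1.8·e^(−1.8·0.48) = 1.8·e^(−0.8640) = 0.758651
  f_3 = 2.9·e^(−2.9·0.48) = 2.9·e^(−1.3920) = 0.720875
  f_4 = 3.1·e^(−3.1·0.48) = 3.1·e^(−1.4880) = 0.700054
Weight by the priors:
  π_1·f_1 = 0.16 × 0.742304 = 0.118769
  π_2·f_2 = 0.30 × 0.758651 = 0.227595
  π_3·f_3 = 0.24 × 0.720875 = 0.17301
  π_4·f_4 = 0.30 × 0.700054 = 0.210016
Sum: 0.118769 + 0.227595 + 0.17301 + 0.210016 = 0.72939
P(Subpopulation 3 | the observation) ≈ 0.237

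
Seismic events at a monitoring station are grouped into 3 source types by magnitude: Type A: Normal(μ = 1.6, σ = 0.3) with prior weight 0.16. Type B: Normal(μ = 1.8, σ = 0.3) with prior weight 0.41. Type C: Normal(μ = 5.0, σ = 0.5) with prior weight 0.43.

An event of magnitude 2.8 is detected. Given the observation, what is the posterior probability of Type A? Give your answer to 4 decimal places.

Posterior ∝ prior × likelihood, so P(k | x) ∝ π_k f_k(x); normalise over all components.
Evaluate each component's likelihood at the observed value:
  L_A = 0.000446101
  L_B = 0.00514093
  L_C = 4.98849e-05
Unnormalised posteriors:
  π_A·L_A = 0.16 × 0.000446101 = 7.13761e-05
  π_B·L_B = 0.41 × 0.00514093 = 0.00210778
  π_C·L_C = 0.43 × 4.98849e-05 = 2.14505e-05
Normaliser: 7.13761e-05 + 0.00210778 + 2.14505e-05 = 0.00220061
Responsibility of Type A: 7.13761e-05 / 0.00220061 ≈ 0.0324

0.0324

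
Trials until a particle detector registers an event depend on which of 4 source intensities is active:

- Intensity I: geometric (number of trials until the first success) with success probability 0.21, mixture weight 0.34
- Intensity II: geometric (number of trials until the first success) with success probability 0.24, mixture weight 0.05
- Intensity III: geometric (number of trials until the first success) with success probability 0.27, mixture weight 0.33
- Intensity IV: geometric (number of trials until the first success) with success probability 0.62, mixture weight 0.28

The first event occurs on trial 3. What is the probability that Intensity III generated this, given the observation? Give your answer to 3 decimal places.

Apply Bayes' rule: the posterior for each component is proportional to its prior times its likelihood at x.
Evaluate each component's likelihood at the observed value:
  L_I = 0.131061
  L_II = 0.138624
  L_III = 0.143883
  L_IV = 0.089528
Unnormalised posteriors:
  P(Z=I)·L_I = 0.34 × 0.131061 = 0.0445607
  P(Z=II)·L_II = 0.05 × 0.138624 = 0.0069312
  P(Z=III)·L_III = 0.33 × 0.143883 = 0.0474814
  P(Z=IV)·L_IV = 0.28 × 0.089528 = 0.0250678
Normaliser: 0.0445607 + 0.0069312 + 0.0474814 + 0.0250678 = 0.124041
Responsibility of Intensity III: 0.0474814 / 0.124041 ≈ 0.383

0.383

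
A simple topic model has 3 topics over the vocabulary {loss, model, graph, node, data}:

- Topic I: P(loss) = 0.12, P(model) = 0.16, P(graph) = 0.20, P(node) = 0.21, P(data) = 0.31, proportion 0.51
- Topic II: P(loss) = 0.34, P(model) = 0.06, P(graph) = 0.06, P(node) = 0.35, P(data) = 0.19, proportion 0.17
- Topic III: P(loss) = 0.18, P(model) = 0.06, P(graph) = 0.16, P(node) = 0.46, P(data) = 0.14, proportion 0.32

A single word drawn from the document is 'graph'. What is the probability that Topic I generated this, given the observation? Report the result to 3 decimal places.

Apply Bayes' rule: the posterior for each component is proportional to its prior times its likelihood at x.
Component likelihoods at x = 'graph':
  p_I = P(graph | comp) = 0.20
  p_II = P(graph | comp) = 0.06
  p_III = P(graph | comp) = 0.16
Multiply by the mixture weights:
  w_I·p_I = 0.51 × 0.2 = 0.102
  w_II·p_II = 0.17 × 0.06 = 0.0102
  w_III·p_III = 0.32 × 0.16 = 0.0512
Evidence: 0.102 + 0.0102 + 0.0512 = 0.1634
So the posterior for Topic I is 0.102 / 0.1634 ≈ 0.624.

0.624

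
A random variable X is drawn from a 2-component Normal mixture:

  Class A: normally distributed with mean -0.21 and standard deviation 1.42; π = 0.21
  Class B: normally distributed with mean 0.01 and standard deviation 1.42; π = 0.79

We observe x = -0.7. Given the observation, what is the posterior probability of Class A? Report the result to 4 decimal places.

0.2211

P(component k | x) = π_k·f_k(x) / marginal(x), where marginal(x) = Σ_j π_j·f_j(x).
Component likelihoods at x = -0.7:
  f_A = (1/(1.42·√(2π)))·exp(−(-0.7−-0.21)²/(2·1.42²)) = 0.280945·exp(-0.05954) = 0.264707
  f_B = (1/(1.42·√(2π)))·exp(−(-0.7−0.01)²/(2·1.42²)) = 0.280945·exp(-0.12500) = 0.247933
Multiply by the mixture weights:
  π_A·f_A = 0.21 × 0.264707 = 0.0555884
  π_B·f_B = 0.79 × 0.247933 = 0.195867
Marginal: 0.0555884 + 0.195867 = 0.251456
Responsibility of Class A: 0.0555884 / 0.251456 ≈ 0.2211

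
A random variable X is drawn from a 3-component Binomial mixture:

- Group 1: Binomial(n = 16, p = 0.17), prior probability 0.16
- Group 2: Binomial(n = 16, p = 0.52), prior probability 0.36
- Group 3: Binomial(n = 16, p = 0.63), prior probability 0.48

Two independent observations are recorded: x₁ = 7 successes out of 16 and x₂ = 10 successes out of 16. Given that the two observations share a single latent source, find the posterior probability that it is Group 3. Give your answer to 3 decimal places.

0.412

P(component k | x) = π_k·f_k(x) / marginal(x), where marginal(x) = Σ_j π_j·f_j(x).
Since both observations come from the same component, the likelihood for component k is f_k(x₁)·f_k(x₂).
  f_1 = [C(16,7)·0.17^7·0.83^9 = 11440·4.10339e-06·0.18694 = 0.00877549] × [5.27815e-05] = 4.63184e-07
  f_2 = [C(16,7)·0.52^7·0.48^9 = 11440·0.0102807·0.00135261 = 0.159082] × [0.141581] = 0.022523
  f_3 = [C(16,7)·0.63^7·0.37^9 = 11440·0.0393898·0.000129962 = 0.0585633] × [0.202367] = 0.0118513
Unnormalised posteriors:
  π_1·f_1 = 0.16 × 4.63184e-07 = 7.41094e-08
  π_2·f_2 = 0.36 × 0.022523 = 0.00810827
  π_3·f_3 = 0.48 × 0.0118513 = 0.00568861
Denominator: 7.41094e-08 + 0.00810827 + 0.00568861 = 0.013797
P(Group 3 | x) = 0.00568861 / 0.013797 ≈ 0.412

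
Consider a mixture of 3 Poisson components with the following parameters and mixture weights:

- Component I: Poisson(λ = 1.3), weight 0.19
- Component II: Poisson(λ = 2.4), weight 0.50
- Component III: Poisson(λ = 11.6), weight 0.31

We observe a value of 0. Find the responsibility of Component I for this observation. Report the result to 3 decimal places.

Apply Bayes' rule: the posterior for each component is proportional to its prior times its likelihood at x.
Component likelihoods at x = 0:
  p_I = e^(−1.3)·1.3^0/0! = 0.272532
  p_II = e^(−2.4)·2.4^0/0! = 0.090718
  p_III = e^(−11.6)·11.6^0/0! = 9.16609e-06
Weight by the priors:
  π_I·p_I = 0.19 × 0.272532 = 0.051781
  π_II·p_II = 0.50 × 0.090718 = 0.045359
  π_III·p_III = 0.31 × 9.16609e-06 = 2.84149e-06
Sum: 0.051781 + 0.045359 + 2.84149e-06 = 0.0971429
P(Component I | data) ≈ 0.533

0.533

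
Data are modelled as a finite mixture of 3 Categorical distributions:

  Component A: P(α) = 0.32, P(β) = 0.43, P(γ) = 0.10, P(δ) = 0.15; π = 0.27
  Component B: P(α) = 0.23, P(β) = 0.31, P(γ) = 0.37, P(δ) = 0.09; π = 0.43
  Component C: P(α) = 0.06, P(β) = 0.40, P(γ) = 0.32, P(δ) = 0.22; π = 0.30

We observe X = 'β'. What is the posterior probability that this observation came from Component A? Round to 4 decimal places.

0.3143

By Bayes' theorem, P(k | x) = w_k f_k(x) / Σ_j w_j f_j(x).
Categorical probabilities:
  L_A = 0.43
  L_B = 0.31
  L_C = 0.4
Prior × likelihood for each component:
  w_A·L_A = 0.27 × 0.43 = 0.1161
  w_B·L_B = 0.43 × 0.31 = 0.1333
  w_C·L_C = 0.30 × 0.4 = 0.12
Denominator: 0.1161 + 0.1333 + 0.12 = 0.3694
P(Component A | data) = 0.1161 / 0.3694 ≈ 0.3143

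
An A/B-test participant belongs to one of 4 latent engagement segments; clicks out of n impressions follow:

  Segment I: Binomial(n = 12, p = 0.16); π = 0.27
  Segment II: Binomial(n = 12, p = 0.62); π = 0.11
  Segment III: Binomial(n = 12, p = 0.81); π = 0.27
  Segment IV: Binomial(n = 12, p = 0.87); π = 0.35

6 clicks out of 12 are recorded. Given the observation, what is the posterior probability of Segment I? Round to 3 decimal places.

0.064

The responsibility of component k is π_k f_k(x) divided by Σ_j π_j f_j(x).
Component likelihoods at x = 6 clicks out of 12:
  f_I = C(12,6)·0.16^6·0.84^6 = 924·1.67772e-05·0.351298 = 0.00544587
  f_II = C(12,6)·0.62^6·0.38^6 = 924·0.0568002·0.00301094 = 0.158024
  f_III = C(12,6)·0.81^6·0.19^6 = 924·0.28243·4.70459e-05 = 0.0122773
  f_IV = C(12,6)·0.87^6·0.13^6 = 924·0.433626·4.82681e-06 = 0.00193396
Multiply by the mixture weights:
  π_I·f_I = 0.27 × 0.00544587 = 0.00147039
  π_II·f_II = 0.11 × 0.158024 = 0.0173827
  π_III·f_III = 0.27 × 0.0122773 = 0.00331488
  π_IV·f_IV = 0.35 × 0.00193396 = 0.000676886
Denominator: 0.00147039 + 0.0173827 + 0.00331488 + 0.000676886 = 0.0228448
So the posterior for Segment I is 0.00147039 / 0.0228448 ≈ 0.064.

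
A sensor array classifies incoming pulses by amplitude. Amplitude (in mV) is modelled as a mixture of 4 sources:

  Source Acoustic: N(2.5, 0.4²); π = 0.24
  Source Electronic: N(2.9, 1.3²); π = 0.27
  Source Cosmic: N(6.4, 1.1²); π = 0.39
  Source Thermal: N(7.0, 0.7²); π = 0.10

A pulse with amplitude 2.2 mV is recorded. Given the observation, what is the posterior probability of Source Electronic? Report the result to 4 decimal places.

Posterior ∝ prior × likelihood, so P(k | x) ∝ π_k f_k(x); normalise over all components.
Normal densities:
  L_Acoustic = (1/(0.4·√(2π)))·exp(−(2.2−2.5)²/(2·0.4²)) = 0.997356·exp(-0.28125) = 0.752844
  L_Electronic = (1/(1.3·√(2π)))·exp(−(2.2−2.9)²/(2·1.3²)) = 0.306879·exp(-0.14497) = 0.265465
  L_Cosmic = (1/(1.1·√(2π)))·exp(−(2.2−6.4)²/(2·1.1²)) = 0.362675·exp(-7.28926) = 0.000247647
  L_Thermal = (1/(0.7·√(2π)))·exp(−(2.2−7.0)²/(2·0.7²)) = 0.569918·exp(-23.51020) = 3.51124e-11
Unnormalised posteriors:
  π_Acoustic·L_Acoustic = 0.24 × 0.752844 = 0.180682
  π_Electronic·L_Electronic = 0.27 × 0.265465 = 0.0716755
  π_Cosmic·L_Cosmic = 0.39 × 0.000247647 = 9.65825e-05
  π_Thermal·L_Thermal = 0.10 × 3.51124e-11 = 3.51124e-12
Sum: 0.180682 + 0.0716755 + 9.65825e-05 + 3.51124e-12 = 0.252455
Responsibility of Source Electronic: 0.0716755 / 0.252455 ≈ 0.2839

0.2839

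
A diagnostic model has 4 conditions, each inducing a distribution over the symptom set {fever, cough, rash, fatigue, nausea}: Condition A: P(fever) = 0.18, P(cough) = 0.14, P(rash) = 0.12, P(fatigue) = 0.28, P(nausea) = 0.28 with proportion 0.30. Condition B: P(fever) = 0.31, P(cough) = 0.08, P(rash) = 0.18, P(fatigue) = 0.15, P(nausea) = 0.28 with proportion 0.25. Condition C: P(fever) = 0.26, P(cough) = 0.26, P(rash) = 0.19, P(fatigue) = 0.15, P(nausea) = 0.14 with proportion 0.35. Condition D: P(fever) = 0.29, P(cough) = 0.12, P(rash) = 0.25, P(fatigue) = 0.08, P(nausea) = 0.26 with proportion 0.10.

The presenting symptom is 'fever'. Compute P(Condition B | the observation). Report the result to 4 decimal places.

Posterior ∝ prior × likelihood, so P(k | x) ∝ P(Z=k) f_k(x); normalise over all components.
Component likelihoods at x = 'fever':
  p_A = 0.18
  p_B = 0.31
  p_C = 0.26
  p_D = 0.29
Unnormalised posteriors:
  P(Z=A)·p_A = 0.30 × 0.18 = 0.054
  P(Z=B)·p_B = 0.25 × 0.31 = 0.0775
  P(Z=C)·p_C = 0.35 × 0.26 = 0.091
  P(Z=D)·p_D = 0.10 × 0.29 = 0.029
Sum: 0.054 + 0.0775 + 0.091 + 0.029 = 0.2515
So the posterior for Condition B is 0.0775 / 0.2515 ≈ 0.3082.

0.3082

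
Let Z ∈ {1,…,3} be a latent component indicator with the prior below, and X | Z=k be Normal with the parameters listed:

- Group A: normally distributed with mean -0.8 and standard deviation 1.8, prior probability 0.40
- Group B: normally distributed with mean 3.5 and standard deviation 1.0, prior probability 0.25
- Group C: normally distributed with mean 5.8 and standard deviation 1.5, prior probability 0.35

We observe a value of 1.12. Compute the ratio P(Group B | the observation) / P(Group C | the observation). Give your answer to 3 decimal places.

8.199

Since P(k|x) ∝ w_k f_k(x), the posterior odds are w_i f_i(x) / (w_j f_j(x)).
Evaluate each component's likelihood at the observed value:
  L_A = 0.125479
  L_B = 0.023491
  L_C = 0.00204654
Posterior odds = (w_B·L_B) / (w_C·L_C) = (0.25·0.023491) / (0.35·0.00204654) = 0.00587275 / 0.00071629 ≈ 8.199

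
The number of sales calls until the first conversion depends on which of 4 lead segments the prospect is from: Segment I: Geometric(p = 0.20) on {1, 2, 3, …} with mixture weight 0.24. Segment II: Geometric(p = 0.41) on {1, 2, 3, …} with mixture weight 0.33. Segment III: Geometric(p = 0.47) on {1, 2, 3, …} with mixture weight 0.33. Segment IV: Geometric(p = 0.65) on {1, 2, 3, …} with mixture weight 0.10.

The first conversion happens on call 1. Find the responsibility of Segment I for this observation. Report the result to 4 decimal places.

0.1190

P(component k | x) = P(Z=k)·f_k(x) / marginal(x), where marginal(x) = Σ_j P(Z=j)·f_j(x).
Geometric probabilities:
  f_I = 0.20·(1−0.20)^0 = 0.20·1 = 0.2
  f_II = 0.41·(1−0.41)^0 = 0.41·1 = 0.41
  f_III = 0.47·(1−0.47)^0 = 0.47·1 = 0.47
  f_IV = 0.65·(1−0.65)^0 = 0.65·1 = 0.65
Prior × likelihood for each component:
  P(Z=I)·f_I = 0.24 × 0.2 = 0.048
  P(Z=II)·f_II = 0.33 × 0.41 = 0.1353
  P(Z=III)·f_III = 0.33 × 0.47 = 0.1551
  P(Z=IV)·f_IV = 0.10 × 0.65 = 0.065
Sum: 0.048 + 0.1353 + 0.1551 + 0.065 = 0.4034
Responsibility of Segment I: 0.048 / 0.4034 ≈ 0.1190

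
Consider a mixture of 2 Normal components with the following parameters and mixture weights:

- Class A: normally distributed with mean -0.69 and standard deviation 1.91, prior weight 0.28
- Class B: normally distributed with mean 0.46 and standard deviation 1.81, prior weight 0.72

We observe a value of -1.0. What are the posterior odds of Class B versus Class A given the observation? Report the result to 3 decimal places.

1.986

Only the two components matter; the odds are (π_i f_i(x)) / (π_j f_j(x)).
Normal densities:
  p_A = (1/(1.91·√(2π)))·exp(−(-1.0−-0.69)²/(2·1.91²)) = 0.208870·exp(-0.01317) = 0.206137
  p_B = (1/(1.81·√(2π)))·exp(−(-1.0−0.46)²/(2·1.81²)) = 0.220410·exp(-0.32533) = 0.1592
0.114624 / 0.0577184 ≈ 1.986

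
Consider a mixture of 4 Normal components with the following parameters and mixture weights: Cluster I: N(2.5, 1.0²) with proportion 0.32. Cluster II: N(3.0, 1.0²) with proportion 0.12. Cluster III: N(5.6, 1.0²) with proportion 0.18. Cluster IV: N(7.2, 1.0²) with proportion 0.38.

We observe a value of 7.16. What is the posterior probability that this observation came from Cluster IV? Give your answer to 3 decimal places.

P(component k | x) = π_k·f_k(x) / marginal(x), where marginal(x) = Σ_j π_j·f_j(x).
Normal densities:
  f_I = (1/(1.0·√(2π)))·exp(−(7.16−2.5)²/(2·1.0²)) = 0.398942·exp(-10.85780) = 7.68117e-06
  f_II = (1/(1.0·√(2π)))·exp(−(7.16−3.0)²/(2·1.0²)) = 0.398942·exp(-8.65280) = 6.96702e-05
  f_III = (1/(1.0·√(2π)))·exp(−(7.16−5.6)²/(2·1.0²)) = 0.398942·exp(-1.21680) = 0.118157
  f_IV = (1/(1.0·√(2π)))·exp(−(7.16−7.2)²/(2·1.0²)) = 0.398942·exp(-0.00080) = 0.398623
Weight by the priors:
  π_I·f_I = 0.32 × 7.68117e-06 = 2.45797e-06
  π_II·f_II = 0.12 × 6.96702e-05 = 8.36042e-06
  π_III·f_III = 0.18 × 0.118157 = 0.0212683
  π_IV·f_IV = 0.38 × 0.398623 = 0.151477
Marginal: 2.45797e-06 + 8.36042e-06 + 0.0212683 + 0.151477 = 0.172756
P(Cluster IV | x) ≈ 0.877

0.877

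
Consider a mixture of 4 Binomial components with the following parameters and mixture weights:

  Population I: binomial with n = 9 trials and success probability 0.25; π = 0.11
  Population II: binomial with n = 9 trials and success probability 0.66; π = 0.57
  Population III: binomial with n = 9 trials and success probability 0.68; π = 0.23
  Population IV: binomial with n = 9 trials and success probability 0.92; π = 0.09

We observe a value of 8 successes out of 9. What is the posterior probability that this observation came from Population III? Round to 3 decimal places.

0.240

Apply Bayes' rule: the posterior for each component is proportional to its prior times its likelihood at x.
Binomial probabilities:
  p_I = C(9,8)·0.25^8·0.75^1 = 9·1.52588e-05·0.75 = 0.000102997
  p_II = C(9,8)·0.66^8·0.34^1 = 9·0.0360041·0.34 = 0.110172
  p_III = C(9,8)·0.68^8·0.32^1 = 9·0.0457163·0.32 = 0.131663
  p_IV = C(9,8)·0.92^8·0.08^1 = 9·0.513219·0.08 = 0.369518
Weight by the priors:
  P(Z=I)·p_I = 0.11 × 0.000102997 = 1.13297e-05
  P(Z=II)·p_II = 0.57 × 0.110172 = 0.0627983
  P(Z=III)·p_III = 0.23 × 0.131663 = 0.0302825
  P(Z=IV)·p_IV = 0.09 × 0.369518 = 0.0332566
Sum: 1.13297e-05 + 0.0627983 + 0.0302825 + 0.0332566 = 0.126349
Responsibility of Population III: 0.0302825 / 0.126349 ≈ 0.240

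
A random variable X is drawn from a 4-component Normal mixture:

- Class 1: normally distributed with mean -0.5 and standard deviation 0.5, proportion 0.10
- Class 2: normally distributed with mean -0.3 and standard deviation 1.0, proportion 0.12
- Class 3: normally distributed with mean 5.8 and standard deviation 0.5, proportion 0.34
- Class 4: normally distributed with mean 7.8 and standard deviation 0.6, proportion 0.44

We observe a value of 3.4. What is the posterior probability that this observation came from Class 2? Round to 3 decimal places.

By Bayes' theorem, P(k | x) = w_k f_k(x) / Σ_j w_j f_j(x).
Component likelihoods at x = 3.4:
  p_1 = 4.90571e-14
  p_2 = 0.00042478
  p_3 = 7.9226e-06
  p_4 = 1.39657e-12
Multiply by the mixture weights:
  w_1·p_1 = 0.10 × 4.90571e-14 = 4.90571e-15
  w_2·p_2 = 0.12 × 0.00042478 = 5.09736e-05
  w_3·p_3 = 0.34 × 7.9226e-06 = 2.69368e-06
  w_4·p_4 = 0.44 × 1.39657e-12 = 6.14491e-13
Normaliser: 4.90571e-15 + 5.09736e-05 + 2.69368e-06 + 6.14491e-13 = 5.36673e-05
Responsibility of Class 2: 5.09736e-05 / 5.36673e-05 ≈ 0.950

0.950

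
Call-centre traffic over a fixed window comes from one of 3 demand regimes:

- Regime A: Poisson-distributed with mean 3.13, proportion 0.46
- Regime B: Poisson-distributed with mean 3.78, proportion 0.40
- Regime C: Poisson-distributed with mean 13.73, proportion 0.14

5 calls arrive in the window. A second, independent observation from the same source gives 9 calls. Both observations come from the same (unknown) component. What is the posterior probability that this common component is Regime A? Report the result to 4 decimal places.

By Bayes' theorem, P(k | x) = π_k f_k(x) / Σ_j π_j f_j(x).
Since both observations come from the same component, the likelihood for component k is f_k(x₁)·f_k(x₂).
  L_A = [e^(−3.13)·3.13^5/5! = 0.109446] × [0.00347372] = 0.000380183
  L_B = [e^(−3.78)·3.78^5/5! = 0.146772] × [0.009909] = 0.00145437
  L_C = [e^(−13.73)·13.73^5/5! = 0.00442903] × [0.0520485] = 0.000230524
Unnormalised posteriors:
  π_A·L_A = 0.46 × 0.000380183 = 0.000174884
  π_B·L_B = 0.40 × 0.00145437 = 0.000581748
  π_C·L_C = 0.14 × 0.000230524 = 3.22734e-05
Denominator: 0.000174884 + 0.000581748 + 3.22734e-05 = 0.000788905
Responsibility of Regime A: 0.000174884 / 0.000788905 ≈ 0.2217

0.2217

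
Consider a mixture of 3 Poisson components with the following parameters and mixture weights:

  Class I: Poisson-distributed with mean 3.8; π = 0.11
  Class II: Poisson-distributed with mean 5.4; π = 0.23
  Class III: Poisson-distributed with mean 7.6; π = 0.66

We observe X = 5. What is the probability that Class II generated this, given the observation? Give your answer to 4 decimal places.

0.3160

By Bayes' theorem, P(k | x) = w_k f_k(x) / Σ_j w_j f_j(x).
Component likelihoods at x = 5:
  f_I = e^(−3.8)·3.8^5/5! = 0.147713
  f_II = e^(−5.4)·5.4^5/5! = 0.172821
  f_III = e^(−7.6)·7.6^5/5! = 0.105742
Multiply by the mixture weights:
  w_I·f_I = 0.11 × 0.147713 = 0.0162484
  w_II·f_II = 0.23 × 0.172821 = 0.0397489
  w_III·f_III = 0.66 × 0.105742 = 0.0697899
Evidence: 0.0162484 + 0.0397489 + 0.0697899 = 0.125787
P(Class II | 5) ≈ 0.3160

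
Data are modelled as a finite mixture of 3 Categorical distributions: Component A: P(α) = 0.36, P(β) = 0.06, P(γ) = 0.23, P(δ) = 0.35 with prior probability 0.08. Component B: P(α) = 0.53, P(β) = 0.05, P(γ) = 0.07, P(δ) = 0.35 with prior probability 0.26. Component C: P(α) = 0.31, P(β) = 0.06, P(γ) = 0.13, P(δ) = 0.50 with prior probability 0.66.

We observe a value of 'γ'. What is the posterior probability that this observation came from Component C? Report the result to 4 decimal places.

Posterior ∝ prior × likelihood, so P(k | x) ∝ P(Z=k) f_k(x); normalise over all components.
Evaluate each component's likelihood at the observed value:
  p_A = P(γ | comp) = 0.23
  p_B = P(γ | comp) = 0.07
  p_C = P(γ | comp) = 0.13
Multiply by the mixture weights:
  P(Z=A)·p_A = 0.08 × 0.23 = 0.0184
  P(Z=B)·p_B = 0.26 × 0.07 = 0.0182
  P(Z=C)·p_C = 0.66 × 0.13 = 0.0858
Evidence: 0.0184 + 0.0182 + 0.0858 = 0.1224
P(Component C | data) ≈ 0.7010

0.7010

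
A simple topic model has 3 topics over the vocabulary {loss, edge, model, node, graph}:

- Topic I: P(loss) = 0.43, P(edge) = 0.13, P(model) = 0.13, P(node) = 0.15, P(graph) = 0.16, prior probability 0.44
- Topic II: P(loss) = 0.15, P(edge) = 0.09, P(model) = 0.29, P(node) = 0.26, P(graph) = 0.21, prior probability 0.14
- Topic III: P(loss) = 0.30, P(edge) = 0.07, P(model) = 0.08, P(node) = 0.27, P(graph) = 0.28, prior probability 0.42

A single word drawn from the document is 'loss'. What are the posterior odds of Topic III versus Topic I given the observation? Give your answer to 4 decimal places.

0.6660

Posterior odds = (w_i f_i(x)) / (w_j f_j(x)); the normalising sum cancels.
Component likelihoods at x = 'loss':
  L_I = P(loss | comp) = 0.43
  L_II = P(loss | comp) = 0.15
  L_III = P(loss | comp) = 0.30
Posterior odds = (w_III·L_III) / (w_I·L_I) = (0.42·0.3) / (0.44·0.43) = 0.126 / 0.1892 ≈ 0.6660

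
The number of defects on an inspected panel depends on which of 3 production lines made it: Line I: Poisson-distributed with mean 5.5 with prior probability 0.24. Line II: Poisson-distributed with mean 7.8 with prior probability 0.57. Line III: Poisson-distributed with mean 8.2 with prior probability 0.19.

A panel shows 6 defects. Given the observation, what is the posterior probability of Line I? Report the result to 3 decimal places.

0.284

P(component k | x) = π_k·f_k(x) / marginal(x), where marginal(x) = Σ_j π_j·f_j(x).
Poisson probabilities:
  p_I = e^(−5.5)·5.5^6/6! = 0.157117
  p_II = e^(−7.8)·7.8^6/6! = 0.128156
  p_III = e^(−8.2)·8.2^6/6! = 0.115967
Weight by the priors:
  π_I·p_I = 0.24 × 0.157117 = 0.0377082
  π_II·p_II = 0.57 × 0.128156 = 0.0730488
  π_III·p_III = 0.19 × 0.115967 = 0.0220338
Denominator: 0.0377082 + 0.0730488 + 0.0220338 = 0.132791
So the posterior for Line I is 0.0377082 / 0.132791 ≈ 0.284.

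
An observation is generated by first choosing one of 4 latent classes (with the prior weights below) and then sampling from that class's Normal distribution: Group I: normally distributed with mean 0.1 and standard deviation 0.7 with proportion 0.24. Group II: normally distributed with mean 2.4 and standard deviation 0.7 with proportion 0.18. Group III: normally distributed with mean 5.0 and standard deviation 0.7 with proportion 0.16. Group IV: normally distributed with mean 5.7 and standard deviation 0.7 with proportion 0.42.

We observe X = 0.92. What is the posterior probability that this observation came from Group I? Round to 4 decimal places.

The responsibility of component k is w_k f_k(x) divided by Σ_j w_j f_j(x).
Normal densities:
  p_I = (1/(0.7·√(2π)))·exp(−(0.92−0.1)²/(2·0.7²)) = 0.569918·exp(-0.68612) = 0.286968
  p_II = (1/(0.7·√(2π)))·exp(−(0.92−2.4)²/(2·0.7²)) = 0.569918·exp(-2.23510) = 0.0609705
  p_III = (1/(0.7·√(2π)))·exp(−(0.92−5.0)²/(2·0.7²)) = 0.569918·exp(-16.98612) = 2.39239e-08
  p_IV = (1/(0.7·√(2π)))·exp(−(0.92−5.7)²/(2·0.7²)) = 0.569918·exp(-23.31469) = 4.26942e-11
Weight by the priors:
  w_I·p_I = 0.24 × 0.286968 = 0.0688722
  w_II·p_II = 0.18 × 0.0609705 = 0.0109747
  w_III·p_III = 0.16 × 2.39239e-08 = 3.82783e-09
  w_IV·p_IV = 0.42 × 4.26942e-11 = 1.79316e-11
Marginal: 0.0688722 + 0.0109747 + 3.82783e-09 + 1.79316e-11 = 0.0798469
So the posterior for Group I is 0.0688722 / 0.0798469 ≈ 0.8626.

0.8626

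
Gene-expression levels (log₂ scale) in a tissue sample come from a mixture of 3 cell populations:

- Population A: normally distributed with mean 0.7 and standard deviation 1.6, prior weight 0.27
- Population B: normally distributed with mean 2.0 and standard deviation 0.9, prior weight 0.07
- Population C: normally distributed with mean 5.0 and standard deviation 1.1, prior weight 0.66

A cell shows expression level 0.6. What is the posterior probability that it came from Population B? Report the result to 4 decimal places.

0.1209

By Bayes' theorem, P(k | x) = w_k f_k(x) / Σ_j w_j f_j(x).
Evaluate each component's likelihood at the observed value:
  L_A = (1/(1.6·√(2π)))·exp(−(0.6−0.7)²/(2·1.6²)) = 0.249339·exp(-0.00195) = 0.248852
  L_B = (1/(0.9·√(2π)))·exp(−(0.6−2.0)²/(2·0.9²)) = 0.443269·exp(-1.20988) = 0.132198
  L_C = (1/(1.1·√(2π)))·exp(−(0.6−5.0)²/(2·1.1²)) = 0.362675·exp(-8.00000) = 0.000121664
Weight by the priors:
  w_A·L_A = 0.27 × 0.248852 = 0.0671902
  w_B·L_B = 0.07 × 0.132198 = 0.00925386
  w_C·L_C = 0.66 × 0.000121664 = 8.02981e-05
Denominator: 0.0671902 + 0.00925386 + 8.02981e-05 = 0.0765243
P(Population B | the observation) = 0.00925386 / 0.0765243 ≈ 0.1209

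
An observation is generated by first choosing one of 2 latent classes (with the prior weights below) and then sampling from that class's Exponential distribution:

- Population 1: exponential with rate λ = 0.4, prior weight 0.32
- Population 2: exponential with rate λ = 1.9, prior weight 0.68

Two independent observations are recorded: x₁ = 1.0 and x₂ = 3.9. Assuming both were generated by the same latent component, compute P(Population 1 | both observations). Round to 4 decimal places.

0.9701

Posterior ∝ prior × likelihood, so P(k | x) ∝ w_k f_k(x); normalise over all components.
Since both observations come from the same component, the likelihood for component k is f_k(x₁)·f_k(x₂).
  L_1 = [0.4·e^(−0.4·1.0) = 0.4·e^(−0.4000) = 0.268128] × [0.0840544] = 0.0225373
  L_2 = [1.9·e^(−1.9·1.0) = 1.9·e^(−1.9000) = 0.28418] × [0.00114982] = 0.000326758
Prior × likelihood for each component:
  w_1·L_1 = 0.32 × 0.0225373 = 0.00721195
  w_2·L_2 = 0.68 × 0.000326758 = 0.000222195
Marginal: 0.00721195 + 0.000222195 = 0.00743415
So the posterior for Population 1 is 0.00721195 / 0.00743415 ≈ 0.9701.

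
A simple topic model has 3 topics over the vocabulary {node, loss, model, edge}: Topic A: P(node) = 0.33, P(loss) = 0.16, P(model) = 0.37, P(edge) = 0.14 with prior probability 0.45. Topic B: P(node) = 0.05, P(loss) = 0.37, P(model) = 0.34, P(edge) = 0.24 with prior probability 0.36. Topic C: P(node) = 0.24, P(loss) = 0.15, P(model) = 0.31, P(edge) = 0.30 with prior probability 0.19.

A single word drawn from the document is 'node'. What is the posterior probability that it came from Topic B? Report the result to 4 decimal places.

Apply Bayes' rule: the posterior for each component is proportional to its prior times its likelihood at x.
Component likelihoods at x = 'node':
  p_A = P(node | comp) = 0.33
  p_B = P(node | comp) = 0.05
  p_C = P(node | comp) = 0.24
Unnormalised posteriors:
  π_A·p_A = 0.45 × 0.33 = 0.1485
  π_B·p_B = 0.36 × 0.05 = 0.018
  π_C·p_C = 0.19 × 0.24 = 0.0456
Evidence: 0.1485 + 0.018 + 0.0456 = 0.2121
P(Topic B | the observation) ≈ 0.0849

0.0849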